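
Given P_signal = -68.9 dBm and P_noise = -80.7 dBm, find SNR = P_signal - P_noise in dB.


SNR = -68.9 - (-80.7) = 11.8 dB

11.8 dB


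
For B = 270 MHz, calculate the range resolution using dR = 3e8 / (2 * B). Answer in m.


dR = 3e8 / (2 * 270000000.0) = 0.56 m

0.56 m


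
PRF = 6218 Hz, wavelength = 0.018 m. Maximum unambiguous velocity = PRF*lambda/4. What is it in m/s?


V_ua = 6218 * 0.018 / 4 = 28.0 m/s

28.0 m/s


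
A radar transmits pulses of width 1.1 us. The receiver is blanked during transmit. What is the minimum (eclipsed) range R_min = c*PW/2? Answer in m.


R_min = 3e8 * 1.1e-6 / 2 = 165.0 m

165.0 m


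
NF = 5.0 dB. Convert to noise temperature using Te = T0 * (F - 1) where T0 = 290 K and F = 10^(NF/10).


NF_lin = 10^(5.0/10) = 3.162278
Te = 290 * (3.162278 - 1) = 627.1 K

627.1 K


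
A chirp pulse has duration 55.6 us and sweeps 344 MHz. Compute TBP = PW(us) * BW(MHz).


TBP = 55.6 * 344 = 19126.4

19126.4


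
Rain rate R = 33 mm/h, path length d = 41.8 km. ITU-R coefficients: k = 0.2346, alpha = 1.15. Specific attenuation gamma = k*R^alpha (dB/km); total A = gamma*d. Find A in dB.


gamma = 0.2346 * 33^1.15 = 13.08034 dB/km
A = 13.08034 * 41.8 = 546.76 dB

546.76 dB


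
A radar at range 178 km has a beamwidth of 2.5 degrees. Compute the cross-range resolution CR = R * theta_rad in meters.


BW_rad = 0.043633231
CR = 178000 * 0.043633231 = 7766.7 m

7766.7 m


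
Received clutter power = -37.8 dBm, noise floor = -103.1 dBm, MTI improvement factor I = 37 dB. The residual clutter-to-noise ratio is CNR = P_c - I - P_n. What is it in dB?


CNR = -37.8 - 37 - (-103.1) = 28.3 dB

28.3 dB


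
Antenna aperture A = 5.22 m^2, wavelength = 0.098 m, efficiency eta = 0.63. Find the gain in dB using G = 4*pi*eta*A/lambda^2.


G_linear = 4*pi*0.63*5.22/0.098^2 = 4302.97
G_dB = 10*log10(4302.97) = 36.3 dB

36.3 dB


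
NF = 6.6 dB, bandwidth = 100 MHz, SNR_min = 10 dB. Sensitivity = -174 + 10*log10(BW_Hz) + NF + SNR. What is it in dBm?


10*log10(100000000.0) = 80.0
S = -174 + 80.0 + 6.6 + 10 = -77.4 dBm

-77.4 dBm


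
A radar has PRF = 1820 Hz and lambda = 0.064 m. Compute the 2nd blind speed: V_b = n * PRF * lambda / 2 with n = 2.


V_blind = 2 * 1820 * 0.064 / 2 = 116.5 m/s

116.5 m/s


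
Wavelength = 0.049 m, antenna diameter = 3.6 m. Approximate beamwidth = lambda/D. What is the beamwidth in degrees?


BW_rad = 0.049 / 3.6 = 0.013611
BW_deg = 0.78 degrees

0.78 degrees


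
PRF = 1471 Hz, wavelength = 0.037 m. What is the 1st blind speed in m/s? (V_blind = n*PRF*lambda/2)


V_blind = 1 * 1471 * 0.037 / 2 = 27.2 m/s

27.2 m/s


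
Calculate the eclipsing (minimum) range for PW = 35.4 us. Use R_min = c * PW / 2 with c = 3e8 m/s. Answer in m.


R_min = 3e8 * 35.4e-6 / 2 = 5310.0 m

5310.0 m


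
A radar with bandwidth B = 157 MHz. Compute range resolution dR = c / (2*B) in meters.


dR = 3e8 / (2 * 157000000.0) = 0.96 m

0.96 m


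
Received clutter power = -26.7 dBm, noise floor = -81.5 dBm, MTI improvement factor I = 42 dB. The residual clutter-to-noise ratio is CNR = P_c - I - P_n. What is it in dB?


CNR = -26.7 - 42 - (-81.5) = 12.8 dB

12.8 dB


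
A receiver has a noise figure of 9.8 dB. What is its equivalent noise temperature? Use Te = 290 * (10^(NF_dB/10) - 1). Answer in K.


NF_lin = 10^(9.8/10) = 9.549926
Te = 290 * (9.549926 - 1) = 2479.5 K

2479.5 K


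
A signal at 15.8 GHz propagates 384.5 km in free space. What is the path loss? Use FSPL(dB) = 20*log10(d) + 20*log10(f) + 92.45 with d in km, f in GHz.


20*log10(384.5) = 51.7
20*log10(15.8) = 23.97
FSPL = 168.1 dB

168.1 dB


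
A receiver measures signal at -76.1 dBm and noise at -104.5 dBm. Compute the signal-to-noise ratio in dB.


SNR = -76.1 - (-104.5) = 28.4 dB

28.4 dB


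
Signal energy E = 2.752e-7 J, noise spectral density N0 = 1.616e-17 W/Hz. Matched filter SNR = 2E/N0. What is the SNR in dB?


SNR_lin = 2 * 2.752e-7 / 1.616e-17 = 3.406e10
SNR_dB = 10*log10(3.406e10) = 105.3 dB

105.3 dB


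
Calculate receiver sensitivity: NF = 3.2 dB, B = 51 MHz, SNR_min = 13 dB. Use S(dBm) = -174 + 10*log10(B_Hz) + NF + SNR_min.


10*log10(51000000.0) = 77.08
S = -174 + 77.08 + 3.2 + 13 = -80.7 dBm

-80.7 dBm


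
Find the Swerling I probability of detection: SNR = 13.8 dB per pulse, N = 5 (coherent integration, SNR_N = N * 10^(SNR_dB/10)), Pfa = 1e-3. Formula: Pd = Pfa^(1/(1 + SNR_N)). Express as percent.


SNR_lin = 10^(13.8/10) = 23.98833
SNR_N = 5 * 23.98833 = 119.94165
1/(1 + SNR_N) = 1/120.94165 = 0.0082685
Pd = (1e-3)^0.0082685 = 0.94448
Pd = 94.4%

94.4%


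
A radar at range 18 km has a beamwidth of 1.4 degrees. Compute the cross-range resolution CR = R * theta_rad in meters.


BW_rad = 0.02443461
CR = 18000 * 0.02443461 = 439.8 m

439.8 m


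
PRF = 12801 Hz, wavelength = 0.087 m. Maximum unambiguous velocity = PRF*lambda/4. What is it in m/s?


V_ua = 12801 * 0.087 / 4 = 278.4 m/s

278.4 m/s


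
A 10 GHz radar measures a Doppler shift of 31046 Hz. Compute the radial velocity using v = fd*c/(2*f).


v = 31046 * 3e8 / (2 * 10000000000.0) = 465.7 m/s

465.7 m/s


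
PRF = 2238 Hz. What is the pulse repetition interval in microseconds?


PRI = 1/2238 = 0.0004468275 s = 446.8 us

446.8 us


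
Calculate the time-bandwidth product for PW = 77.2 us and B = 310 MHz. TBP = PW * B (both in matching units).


TBP = 77.2 * 310 = 23932.0

23932.0


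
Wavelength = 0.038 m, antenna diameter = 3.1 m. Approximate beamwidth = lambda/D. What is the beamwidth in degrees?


BW_rad = 0.038 / 3.1 = 0.012258
BW_deg = 0.7 degrees

0.7 degrees


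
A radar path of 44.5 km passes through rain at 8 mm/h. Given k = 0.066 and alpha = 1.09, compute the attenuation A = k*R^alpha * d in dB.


gamma = 0.066 * 8^1.09 = 0.636667 dB/km
A = 0.636667 * 44.5 = 28.33 dB

28.33 dB


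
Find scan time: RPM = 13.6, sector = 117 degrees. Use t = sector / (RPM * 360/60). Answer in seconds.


t = 117 / (13.6 * 360) * 60 = 1.43 s

1.43 s


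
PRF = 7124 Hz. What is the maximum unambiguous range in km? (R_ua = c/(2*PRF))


R_ua = 3e8 / (2 * 7124) = 21055.6 m = 21.1 km

21.1 km


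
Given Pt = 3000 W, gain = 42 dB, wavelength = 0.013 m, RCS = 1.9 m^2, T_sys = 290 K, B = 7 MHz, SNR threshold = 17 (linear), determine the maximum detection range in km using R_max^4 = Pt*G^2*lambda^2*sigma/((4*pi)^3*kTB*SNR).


G_lin = 10^(42/10) = 15848.931925
R^4 = 3000 * 15848.931925^2 * 0.013^2 * 1.9 / ((4*pi)^3 * 1.38e-23 * 290 * 7000000.0 * 17)
R^4 = 2.5604e17 m^4
R_max = (2.5604e17)^(1/4) = 22494.5 m = 22.5 km

22.5 km


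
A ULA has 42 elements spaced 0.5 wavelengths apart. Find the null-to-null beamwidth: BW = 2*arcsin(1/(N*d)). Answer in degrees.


1/(N*d) = 1/(42*0.5) = 0.047619
BW = 2*arcsin(0.047619) = 5.5 degrees

5.5 degrees


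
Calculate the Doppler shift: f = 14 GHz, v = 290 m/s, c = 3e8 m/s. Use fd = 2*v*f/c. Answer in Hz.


fd = 2 * 290 * 14000000000.0 / 3e8 = 27066.7 Hz

27066.7 Hz


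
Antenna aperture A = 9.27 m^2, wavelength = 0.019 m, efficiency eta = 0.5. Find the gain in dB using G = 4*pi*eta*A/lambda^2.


G_linear = 4*pi*0.5*9.27/0.019^2 = 161343.84
G_dB = 10*log10(161343.84) = 52.1 dB

52.1 dB


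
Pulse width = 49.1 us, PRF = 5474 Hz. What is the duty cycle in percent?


DC = 49.1e-6 * 5474 * 100 = 26.88%

26.88%


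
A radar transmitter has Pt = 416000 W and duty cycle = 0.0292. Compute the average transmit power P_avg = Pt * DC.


P_avg = 416000 * 0.0292 = 12147.2 W

12147.2 W


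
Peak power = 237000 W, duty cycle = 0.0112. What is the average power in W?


P_avg = 237000 * 0.0112 = 2654.4 W

2654.4 W


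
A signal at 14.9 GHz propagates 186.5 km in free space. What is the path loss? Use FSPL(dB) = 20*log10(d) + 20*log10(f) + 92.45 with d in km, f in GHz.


20*log10(186.5) = 45.41
20*log10(14.9) = 23.46
FSPL = 161.3 dB

161.3 dB


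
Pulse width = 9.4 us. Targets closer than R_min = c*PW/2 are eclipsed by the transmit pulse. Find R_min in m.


R_min = 3e8 * 9.4e-6 / 2 = 1410.0 m

1410.0 m


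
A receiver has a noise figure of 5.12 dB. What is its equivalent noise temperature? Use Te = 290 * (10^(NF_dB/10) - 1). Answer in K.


NF_lin = 10^(5.12/10) = 3.250873
Te = 290 * (3.250873 - 1) = 652.8 K

652.8 K


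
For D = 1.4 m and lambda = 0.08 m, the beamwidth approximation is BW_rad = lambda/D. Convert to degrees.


BW_rad = 0.08 / 1.4 = 0.057143
BW_deg = 3.27 degrees

3.27 degrees


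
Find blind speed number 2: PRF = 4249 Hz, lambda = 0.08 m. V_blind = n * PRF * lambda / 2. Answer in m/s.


V_blind = 2 * 4249 * 0.08 / 2 = 339.9 m/s

339.9 m/s


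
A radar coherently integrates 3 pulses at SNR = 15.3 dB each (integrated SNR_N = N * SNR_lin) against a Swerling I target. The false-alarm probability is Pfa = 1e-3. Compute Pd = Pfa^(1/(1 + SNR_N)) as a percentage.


SNR_lin = 10^(15.3/10) = 33.88442
SNR_N = 3 * 33.88442 = 101.65326
1/(1 + SNR_N) = 1/102.65326 = 0.0097415
Pd = (1e-3)^0.0097415 = 0.93492
Pd = 93.5%

93.5%


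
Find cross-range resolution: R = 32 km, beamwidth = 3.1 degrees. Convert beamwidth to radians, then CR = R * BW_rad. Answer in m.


BW_rad = 0.054105207
CR = 32000 * 0.054105207 = 1731.4 m

1731.4 m


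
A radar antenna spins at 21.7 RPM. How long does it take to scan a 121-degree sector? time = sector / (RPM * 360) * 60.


t = 121 / (21.7 * 360) * 60 = 0.93 s

0.93 s


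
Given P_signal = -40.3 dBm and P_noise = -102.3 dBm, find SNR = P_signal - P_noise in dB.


SNR = -40.3 - (-102.3) = 62.0 dB

62.0 dB


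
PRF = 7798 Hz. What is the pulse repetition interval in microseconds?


PRI = 1/7798 = 0.000128238 s = 128.2 us

128.2 us


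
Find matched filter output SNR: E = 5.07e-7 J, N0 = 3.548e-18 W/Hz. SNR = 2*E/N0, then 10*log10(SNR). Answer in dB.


SNR_lin = 2 * 5.07e-7 / 3.548e-18 = 2.858e11
SNR_dB = 10*log10(2.858e11) = 114.6 dB

114.6 dB


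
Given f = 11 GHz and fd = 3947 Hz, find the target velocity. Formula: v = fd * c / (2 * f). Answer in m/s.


v = 3947 * 3e8 / (2 * 11000000000.0) = 53.8 m/s

53.8 m/s


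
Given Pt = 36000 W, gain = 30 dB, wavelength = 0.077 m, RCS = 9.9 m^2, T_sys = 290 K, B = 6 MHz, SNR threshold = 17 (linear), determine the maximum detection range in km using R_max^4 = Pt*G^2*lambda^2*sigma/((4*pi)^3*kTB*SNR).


G_lin = 10^(30/10) = 1000.0
R^4 = 36000 * 1000.0^2 * 0.077^2 * 9.9 / ((4*pi)^3 * 1.38e-23 * 290 * 6000000.0 * 17)
R^4 = 2.60863e18 m^4
R_max = (2.60863e18)^(1/4) = 40188.6 m = 40.2 km

40.2 km


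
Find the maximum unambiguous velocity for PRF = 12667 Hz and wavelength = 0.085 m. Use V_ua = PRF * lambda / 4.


V_ua = 12667 * 0.085 / 4 = 269.2 m/s

269.2 m/s


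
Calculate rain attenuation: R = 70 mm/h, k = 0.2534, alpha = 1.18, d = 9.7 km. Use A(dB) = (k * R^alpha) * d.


gamma = 0.2534 * 70^1.18 = 38.108539 dB/km
A = 38.108539 * 9.7 = 369.65 dB

369.65 dB


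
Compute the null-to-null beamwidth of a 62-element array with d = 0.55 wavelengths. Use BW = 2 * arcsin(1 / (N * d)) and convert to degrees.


1/(N*d) = 1/(62*0.55) = 0.029326
BW = 2*arcsin(0.029326) = 3.4 degrees

3.4 degrees


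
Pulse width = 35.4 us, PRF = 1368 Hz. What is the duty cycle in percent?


DC = 35.4e-6 * 1368 * 100 = 4.84%

4.84%


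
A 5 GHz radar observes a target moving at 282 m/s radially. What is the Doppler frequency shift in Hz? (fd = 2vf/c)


fd = 2 * 282 * 5000000000.0 / 3e8 = 9400.0 Hz

9400.0 Hz


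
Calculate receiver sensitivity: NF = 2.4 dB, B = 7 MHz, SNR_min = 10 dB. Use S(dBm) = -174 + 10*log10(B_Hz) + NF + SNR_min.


10*log10(7000000.0) = 68.45
S = -174 + 68.45 + 2.4 + 10 = -93.1 dBm

-93.1 dBm


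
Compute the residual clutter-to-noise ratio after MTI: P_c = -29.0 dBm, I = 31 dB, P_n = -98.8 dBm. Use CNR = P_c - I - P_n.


CNR = -29.0 - 31 - (-98.8) = 38.8 dB

38.8 dB


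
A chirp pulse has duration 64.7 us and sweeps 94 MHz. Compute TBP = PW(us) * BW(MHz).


TBP = 64.7 * 94 = 6081.8

6081.8


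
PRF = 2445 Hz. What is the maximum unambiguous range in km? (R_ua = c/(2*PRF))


R_ua = 3e8 / (2 * 2445) = 61349.7 m = 61.3 km

61.3 km


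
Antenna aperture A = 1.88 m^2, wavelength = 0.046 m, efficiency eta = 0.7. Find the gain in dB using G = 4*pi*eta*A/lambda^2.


G_linear = 4*pi*0.7*1.88/0.046^2 = 7815.38
G_dB = 10*log10(7815.38) = 38.9 dB

38.9 dB


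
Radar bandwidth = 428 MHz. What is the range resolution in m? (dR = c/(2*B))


dR = 3e8 / (2 * 428000000.0) = 0.35 m

0.35 m


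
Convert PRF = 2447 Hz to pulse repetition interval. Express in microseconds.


PRI = 1/2447 = 0.0004086637 s = 408.7 us

408.7 us


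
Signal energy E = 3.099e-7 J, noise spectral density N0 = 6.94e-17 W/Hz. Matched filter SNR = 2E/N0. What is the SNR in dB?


SNR_lin = 2 * 3.099e-7 / 6.94e-17 = 8.931e9
SNR_dB = 10*log10(8.931e9) = 99.5 dB

99.5 dB


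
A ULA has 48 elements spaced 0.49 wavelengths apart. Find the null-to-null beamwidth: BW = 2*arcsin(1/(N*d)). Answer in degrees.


1/(N*d) = 1/(48*0.49) = 0.042517
BW = 2*arcsin(0.042517) = 4.9 degrees

4.9 degrees


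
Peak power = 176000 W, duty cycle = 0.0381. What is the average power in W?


P_avg = 176000 * 0.0381 = 6705.6 W

6705.6 W


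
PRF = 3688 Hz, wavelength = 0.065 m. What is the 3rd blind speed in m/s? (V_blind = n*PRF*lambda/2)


V_blind = 3 * 3688 * 0.065 / 2 = 359.6 m/s

359.6 m/s


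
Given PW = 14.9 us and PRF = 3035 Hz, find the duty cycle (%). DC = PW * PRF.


DC = 14.9e-6 * 3035 * 100 = 4.52%

4.52%


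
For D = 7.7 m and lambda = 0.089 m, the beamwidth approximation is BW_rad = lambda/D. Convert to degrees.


BW_rad = 0.089 / 7.7 = 0.011558
BW_deg = 0.66 degrees

0.66 degrees


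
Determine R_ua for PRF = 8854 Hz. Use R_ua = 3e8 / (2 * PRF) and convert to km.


R_ua = 3e8 / (2 * 8854) = 16941.5 m = 16.9 km

16.9 km


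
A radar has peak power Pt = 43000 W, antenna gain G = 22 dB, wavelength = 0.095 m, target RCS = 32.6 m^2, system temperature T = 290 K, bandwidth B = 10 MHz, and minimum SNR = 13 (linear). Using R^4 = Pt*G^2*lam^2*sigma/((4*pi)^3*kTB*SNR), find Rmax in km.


G_lin = 10^(22/10) = 158.489319
R^4 = 43000 * 158.489319^2 * 0.095^2 * 32.6 / ((4*pi)^3 * 1.38e-23 * 290 * 10000000.0 * 13)
R^4 = 3.0781e17 m^4
R_max = (3.0781e17)^(1/4) = 23554.3 m = 23.6 km

23.6 km


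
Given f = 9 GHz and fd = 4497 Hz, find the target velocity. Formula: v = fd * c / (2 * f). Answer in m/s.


v = 4497 * 3e8 / (2 * 9000000000.0) = 75.0 m/s

75.0 m/s


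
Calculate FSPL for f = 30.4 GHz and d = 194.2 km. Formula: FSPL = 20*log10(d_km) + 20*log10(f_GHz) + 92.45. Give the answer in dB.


20*log10(194.2) = 45.76
20*log10(30.4) = 29.66
FSPL = 167.9 dB

167.9 dB


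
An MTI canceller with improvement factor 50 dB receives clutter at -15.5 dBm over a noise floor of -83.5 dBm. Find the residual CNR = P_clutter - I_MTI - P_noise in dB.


CNR = -15.5 - 50 - (-83.5) = 18.0 dB

18.0 dB


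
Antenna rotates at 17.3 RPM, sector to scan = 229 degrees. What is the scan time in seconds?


t = 229 / (17.3 * 360) * 60 = 2.21 s

2.21 s


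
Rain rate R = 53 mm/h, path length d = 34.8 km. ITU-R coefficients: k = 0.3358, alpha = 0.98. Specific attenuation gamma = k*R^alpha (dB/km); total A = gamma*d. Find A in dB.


gamma = 0.3358 * 53^0.98 = 16.438835 dB/km
A = 16.438835 * 34.8 = 572.07 dB

572.07 dB


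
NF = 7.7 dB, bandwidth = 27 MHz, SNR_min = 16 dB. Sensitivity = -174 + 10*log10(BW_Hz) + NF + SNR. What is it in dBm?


10*log10(27000000.0) = 74.31
S = -174 + 74.31 + 7.7 + 16 = -76.0 dBm

-76.0 dBm


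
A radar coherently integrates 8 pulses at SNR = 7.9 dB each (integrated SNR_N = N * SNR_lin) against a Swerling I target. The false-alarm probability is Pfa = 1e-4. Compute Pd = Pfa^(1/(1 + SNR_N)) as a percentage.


SNR_lin = 10^(7.9/10) = 6.16595
SNR_N = 8 * 6.16595 = 49.3276
1/(1 + SNR_N) = 1/50.3276 = 0.0198698
Pd = (1e-4)^0.0198698 = 0.83276
Pd = 83.3%

83.3%


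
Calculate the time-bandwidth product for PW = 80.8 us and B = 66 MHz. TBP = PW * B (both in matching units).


TBP = 80.8 * 66 = 5332.8

5332.8


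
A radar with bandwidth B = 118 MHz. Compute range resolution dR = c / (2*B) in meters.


dR = 3e8 / (2 * 118000000.0) = 1.27 m

1.27 m


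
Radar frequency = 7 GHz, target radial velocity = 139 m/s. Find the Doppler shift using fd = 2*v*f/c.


fd = 2 * 139 * 7000000000.0 / 3e8 = 6486.7 Hz

6486.7 Hz


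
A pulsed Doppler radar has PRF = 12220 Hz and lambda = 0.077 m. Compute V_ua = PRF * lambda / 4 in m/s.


V_ua = 12220 * 0.077 / 4 = 235.2 m/s

235.2 m/s


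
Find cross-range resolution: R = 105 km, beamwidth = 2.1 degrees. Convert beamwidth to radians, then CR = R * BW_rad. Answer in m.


BW_rad = 0.036651914
CR = 105000 * 0.036651914 = 3848.5 m

3848.5 m


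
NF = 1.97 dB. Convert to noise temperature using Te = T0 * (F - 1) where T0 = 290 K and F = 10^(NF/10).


NF_lin = 10^(1.97/10) = 1.573983
Te = 290 * (1.573983 - 1) = 166.5 K

166.5 K


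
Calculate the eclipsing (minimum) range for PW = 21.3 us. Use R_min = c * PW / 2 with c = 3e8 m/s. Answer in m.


R_min = 3e8 * 21.3e-6 / 2 = 3195.0 m

3195.0 m


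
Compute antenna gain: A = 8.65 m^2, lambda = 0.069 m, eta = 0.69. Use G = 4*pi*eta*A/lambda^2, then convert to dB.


G_linear = 4*pi*0.69*8.65/0.069^2 = 15753.49
G_dB = 10*log10(15753.49) = 42.0 dB

42.0 dB


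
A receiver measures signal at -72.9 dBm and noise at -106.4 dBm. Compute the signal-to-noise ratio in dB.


SNR = -72.9 - (-106.4) = 33.5 dB

33.5 dB


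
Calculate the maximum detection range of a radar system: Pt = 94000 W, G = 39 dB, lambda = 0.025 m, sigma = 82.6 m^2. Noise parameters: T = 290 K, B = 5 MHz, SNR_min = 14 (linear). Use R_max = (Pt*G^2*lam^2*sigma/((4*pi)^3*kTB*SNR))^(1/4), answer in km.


G_lin = 10^(39/10) = 7943.282347
R^4 = 94000 * 7943.282347^2 * 0.025^2 * 82.6 / ((4*pi)^3 * 1.38e-23 * 290 * 5000000.0 * 14)
R^4 = 5.50786e20 m^4
R_max = (5.50786e20)^(1/4) = 153195.4 m = 153.2 km

153.2 km


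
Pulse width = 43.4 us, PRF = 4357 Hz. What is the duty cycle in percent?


DC = 43.4e-6 * 4357 * 100 = 18.91%

18.91%


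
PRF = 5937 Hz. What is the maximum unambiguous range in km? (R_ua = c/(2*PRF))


R_ua = 3e8 / (2 * 5937) = 25265.3 m = 25.3 km

25.3 km


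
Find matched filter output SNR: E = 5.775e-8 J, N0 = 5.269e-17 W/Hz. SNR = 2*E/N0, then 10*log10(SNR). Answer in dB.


SNR_lin = 2 * 5.775e-8 / 5.269e-17 = 2.192e9
SNR_dB = 10*log10(2.192e9) = 93.4 dB

93.4 dB


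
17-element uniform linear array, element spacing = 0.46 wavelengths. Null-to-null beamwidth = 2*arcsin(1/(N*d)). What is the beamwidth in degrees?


1/(N*d) = 1/(17*0.46) = 0.127877
BW = 2*arcsin(0.127877) = 14.7 degrees

14.7 degrees


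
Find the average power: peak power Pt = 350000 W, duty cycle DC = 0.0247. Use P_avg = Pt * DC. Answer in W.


P_avg = 350000 * 0.0247 = 8645.0 W

8645.0 W


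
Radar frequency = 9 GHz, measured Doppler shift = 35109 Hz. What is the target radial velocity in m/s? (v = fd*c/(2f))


v = 35109 * 3e8 / (2 * 9000000000.0) = 585.2 m/s

585.2 m/s


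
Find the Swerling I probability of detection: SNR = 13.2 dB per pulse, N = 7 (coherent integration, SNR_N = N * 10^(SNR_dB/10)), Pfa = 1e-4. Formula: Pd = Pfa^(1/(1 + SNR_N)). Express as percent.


SNR_lin = 10^(13.2/10) = 20.89296
SNR_N = 7 * 20.89296 = 146.25072
1/(1 + SNR_N) = 1/147.25072 = 0.0067911
Pd = (1e-4)^0.0067911 = 0.93937
Pd = 93.9%

93.9%


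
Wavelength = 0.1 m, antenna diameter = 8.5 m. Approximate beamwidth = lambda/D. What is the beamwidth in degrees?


BW_rad = 0.1 / 8.5 = 0.011765
BW_deg = 0.67 degrees

0.67 degrees


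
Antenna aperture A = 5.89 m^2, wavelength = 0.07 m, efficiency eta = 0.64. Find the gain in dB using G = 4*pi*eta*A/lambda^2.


G_linear = 4*pi*0.64*5.89/0.07^2 = 9667.39
G_dB = 10*log10(9667.39) = 39.9 dB

39.9 dB


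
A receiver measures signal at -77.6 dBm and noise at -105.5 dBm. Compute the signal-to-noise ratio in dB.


SNR = -77.6 - (-105.5) = 27.9 dB

27.9 dB


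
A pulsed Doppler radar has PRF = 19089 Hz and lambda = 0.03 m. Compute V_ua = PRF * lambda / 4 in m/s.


V_ua = 19089 * 0.03 / 4 = 143.2 m/s

143.2 m/s


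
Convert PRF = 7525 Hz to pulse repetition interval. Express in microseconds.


PRI = 1/7525 = 0.0001328904 s = 132.9 us

132.9 us


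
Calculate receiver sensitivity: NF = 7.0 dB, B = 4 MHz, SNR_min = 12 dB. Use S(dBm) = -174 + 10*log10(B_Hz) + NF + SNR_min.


10*log10(4000000.0) = 66.02
S = -174 + 66.02 + 7.0 + 12 = -89.0 dBm

-89.0 dBm


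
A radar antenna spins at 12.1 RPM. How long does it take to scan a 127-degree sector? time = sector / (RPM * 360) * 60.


t = 127 / (12.1 * 360) * 60 = 1.75 s

1.75 s


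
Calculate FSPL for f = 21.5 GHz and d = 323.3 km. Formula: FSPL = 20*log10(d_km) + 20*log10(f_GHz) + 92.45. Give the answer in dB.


20*log10(323.3) = 50.19
20*log10(21.5) = 26.65
FSPL = 169.3 dB

169.3 dB


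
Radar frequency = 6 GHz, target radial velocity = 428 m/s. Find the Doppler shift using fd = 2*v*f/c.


fd = 2 * 428 * 6000000000.0 / 3e8 = 17120.0 Hz

17120.0 Hz


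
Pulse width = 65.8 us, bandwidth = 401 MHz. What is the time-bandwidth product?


TBP = 65.8 * 401 = 26385.8

26385.8


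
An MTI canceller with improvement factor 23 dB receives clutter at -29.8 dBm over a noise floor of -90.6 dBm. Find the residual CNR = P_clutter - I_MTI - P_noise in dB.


CNR = -29.8 - 23 - (-90.6) = 37.8 dB

37.8 dB


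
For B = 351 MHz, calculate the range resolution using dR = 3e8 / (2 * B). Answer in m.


dR = 3e8 / (2 * 351000000.0) = 0.43 m

0.43 m


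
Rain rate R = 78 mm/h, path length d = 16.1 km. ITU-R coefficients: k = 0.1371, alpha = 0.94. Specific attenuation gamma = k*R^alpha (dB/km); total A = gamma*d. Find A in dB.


gamma = 0.1371 * 78^0.94 = 8.233915 dB/km
A = 8.233915 * 16.1 = 132.57 dB

132.57 dB


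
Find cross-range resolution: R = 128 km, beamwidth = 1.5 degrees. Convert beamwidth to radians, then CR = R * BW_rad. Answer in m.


BW_rad = 0.026179939
CR = 128000 * 0.026179939 = 3351.0 m

3351.0 m


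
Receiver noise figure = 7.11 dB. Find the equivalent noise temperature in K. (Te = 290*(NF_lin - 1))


NF_lin = 10^(7.11/10) = 5.140437
Te = 290 * (5.140437 - 1) = 1200.7 K

1200.7 K


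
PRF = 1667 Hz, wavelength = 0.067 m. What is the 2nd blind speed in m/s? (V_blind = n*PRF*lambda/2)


V_blind = 2 * 1667 * 0.067 / 2 = 111.7 m/s

111.7 m/s


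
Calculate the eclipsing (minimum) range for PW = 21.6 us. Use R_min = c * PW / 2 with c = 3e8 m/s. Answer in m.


R_min = 3e8 * 21.6e-6 / 2 = 3240.0 m

3240.0 m


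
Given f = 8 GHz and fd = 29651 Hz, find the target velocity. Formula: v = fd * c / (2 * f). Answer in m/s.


v = 29651 * 3e8 / (2 * 8000000000.0) = 556.0 m/s

556.0 m/s


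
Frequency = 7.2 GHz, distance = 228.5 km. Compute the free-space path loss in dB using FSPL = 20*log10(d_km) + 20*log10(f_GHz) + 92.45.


20*log10(228.5) = 47.18
20*log10(7.2) = 17.15
FSPL = 156.8 dB

156.8 dB


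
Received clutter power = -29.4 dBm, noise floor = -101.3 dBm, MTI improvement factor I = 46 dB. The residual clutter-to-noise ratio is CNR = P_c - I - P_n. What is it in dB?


CNR = -29.4 - 46 - (-101.3) = 25.9 dB

25.9 dB


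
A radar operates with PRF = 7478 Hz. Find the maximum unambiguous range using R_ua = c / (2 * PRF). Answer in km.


R_ua = 3e8 / (2 * 7478) = 20058.8 m = 20.1 km

20.1 km


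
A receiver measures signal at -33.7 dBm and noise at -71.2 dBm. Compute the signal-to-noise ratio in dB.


SNR = -33.7 - (-71.2) = 37.5 dB

37.5 dB


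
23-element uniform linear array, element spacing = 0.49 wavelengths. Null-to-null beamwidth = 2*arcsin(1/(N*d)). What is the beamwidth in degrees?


1/(N*d) = 1/(23*0.49) = 0.088731
BW = 2*arcsin(0.088731) = 10.2 degrees

10.2 degrees


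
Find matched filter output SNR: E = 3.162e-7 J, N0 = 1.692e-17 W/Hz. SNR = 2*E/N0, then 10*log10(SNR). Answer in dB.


SNR_lin = 2 * 3.162e-7 / 1.692e-17 = 3.738e10
SNR_dB = 10*log10(3.738e10) = 105.7 dB

105.7 dB


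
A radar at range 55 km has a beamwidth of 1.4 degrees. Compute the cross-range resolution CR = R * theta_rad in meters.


BW_rad = 0.02443461
CR = 55000 * 0.02443461 = 1343.9 m

1343.9 m


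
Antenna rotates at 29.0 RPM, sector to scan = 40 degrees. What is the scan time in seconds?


t = 40 / (29.0 * 360) * 60 = 0.23 s

0.23 s


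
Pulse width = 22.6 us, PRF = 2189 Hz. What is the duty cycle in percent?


DC = 22.6e-6 * 2189 * 100 = 4.95%

4.95%


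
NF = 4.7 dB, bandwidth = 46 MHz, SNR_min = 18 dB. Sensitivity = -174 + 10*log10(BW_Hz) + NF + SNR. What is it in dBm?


10*log10(46000000.0) = 76.63
S = -174 + 76.63 + 4.7 + 18 = -74.7 dBm

-74.7 dBm


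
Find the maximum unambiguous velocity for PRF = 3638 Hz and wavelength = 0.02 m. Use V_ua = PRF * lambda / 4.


V_ua = 3638 * 0.02 / 4 = 18.2 m/s

18.2 m/s


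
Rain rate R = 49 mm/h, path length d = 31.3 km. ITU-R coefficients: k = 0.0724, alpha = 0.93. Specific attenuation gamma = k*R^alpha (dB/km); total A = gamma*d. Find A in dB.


gamma = 0.0724 * 49^0.93 = 2.701599 dB/km
A = 2.701599 * 31.3 = 84.56 dB

84.56 dB


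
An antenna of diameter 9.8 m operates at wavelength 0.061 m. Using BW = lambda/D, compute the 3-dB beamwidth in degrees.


BW_rad = 0.061 / 9.8 = 0.006224
BW_deg = 0.36 degrees

0.36 degrees


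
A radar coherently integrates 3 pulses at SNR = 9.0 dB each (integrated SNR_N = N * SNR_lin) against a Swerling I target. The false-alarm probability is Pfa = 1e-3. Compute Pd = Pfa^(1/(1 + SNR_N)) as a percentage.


SNR_lin = 10^(9.0/10) = 7.94328
SNR_N = 3 * 7.94328 = 23.82984
1/(1 + SNR_N) = 1/24.82984 = 0.0402741
Pd = (1e-3)^0.0402741 = 0.75714
Pd = 75.7%

75.7%


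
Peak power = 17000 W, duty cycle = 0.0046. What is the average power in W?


P_avg = 17000 * 0.0046 = 78.2 W

78.2 W


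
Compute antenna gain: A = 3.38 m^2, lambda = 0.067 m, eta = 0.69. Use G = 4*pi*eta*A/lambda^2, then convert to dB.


G_linear = 4*pi*0.69*3.38/0.067^2 = 6528.69
G_dB = 10*log10(6528.69) = 38.1 dB

38.1 dB


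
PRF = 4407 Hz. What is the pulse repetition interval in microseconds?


PRI = 1/4407 = 0.0002269117 s = 226.9 us

226.9 us


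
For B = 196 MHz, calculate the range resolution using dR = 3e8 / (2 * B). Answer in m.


dR = 3e8 / (2 * 196000000.0) = 0.77 m

0.77 m


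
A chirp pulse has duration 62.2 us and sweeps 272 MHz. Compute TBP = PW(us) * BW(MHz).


TBP = 62.2 * 272 = 16918.4

16918.4


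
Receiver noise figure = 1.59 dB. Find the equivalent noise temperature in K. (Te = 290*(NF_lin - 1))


NF_lin = 10^(1.59/10) = 1.442115
Te = 290 * (1.442115 - 1) = 128.2 K

128.2 K


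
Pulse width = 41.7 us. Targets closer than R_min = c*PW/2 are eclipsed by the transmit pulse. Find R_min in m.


R_min = 3e8 * 41.7e-6 / 2 = 6255.0 m

6255.0 m


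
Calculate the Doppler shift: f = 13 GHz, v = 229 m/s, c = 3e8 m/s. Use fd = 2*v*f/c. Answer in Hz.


fd = 2 * 229 * 13000000000.0 / 3e8 = 19846.7 Hz

19846.7 Hz


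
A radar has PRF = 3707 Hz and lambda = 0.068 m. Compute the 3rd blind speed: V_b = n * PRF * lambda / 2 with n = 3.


V_blind = 3 * 3707 * 0.068 / 2 = 378.1 m/s

378.1 m/s


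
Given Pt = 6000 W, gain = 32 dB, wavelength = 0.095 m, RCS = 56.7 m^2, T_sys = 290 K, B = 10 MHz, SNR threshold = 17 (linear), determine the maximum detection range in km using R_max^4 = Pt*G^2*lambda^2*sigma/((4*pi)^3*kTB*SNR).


G_lin = 10^(32/10) = 1584.893192
R^4 = 6000 * 1584.893192^2 * 0.095^2 * 56.7 / ((4*pi)^3 * 1.38e-23 * 290 * 10000000.0 * 17)
R^4 = 5.7125e18 m^4
R_max = (5.7125e18)^(1/4) = 48888.5 m = 48.9 km

48.9 km


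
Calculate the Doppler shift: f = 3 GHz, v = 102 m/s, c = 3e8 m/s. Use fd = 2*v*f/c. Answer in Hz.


fd = 2 * 102 * 3000000000.0 / 3e8 = 2040.0 Hz

2040.0 Hz


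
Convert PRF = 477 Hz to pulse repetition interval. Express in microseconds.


PRI = 1/477 = 0.0020964361 s = 2096.4 us

2096.4 us


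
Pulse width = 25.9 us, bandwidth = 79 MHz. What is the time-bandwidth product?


TBP = 25.9 * 79 = 2046.1

2046.1


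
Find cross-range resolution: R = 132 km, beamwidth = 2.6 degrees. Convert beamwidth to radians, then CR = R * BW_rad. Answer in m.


BW_rad = 0.045378561
CR = 132000 * 0.045378561 = 5990.0 m

5990.0 m


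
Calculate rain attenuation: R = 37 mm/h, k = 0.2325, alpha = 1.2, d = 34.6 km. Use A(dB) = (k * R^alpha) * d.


gamma = 0.2325 * 37^1.2 = 17.711895 dB/km
A = 17.711895 * 34.6 = 612.83 dB

612.83 dB


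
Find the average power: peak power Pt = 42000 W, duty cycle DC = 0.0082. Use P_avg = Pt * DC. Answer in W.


P_avg = 42000 * 0.0082 = 344.4 W

344.4 W


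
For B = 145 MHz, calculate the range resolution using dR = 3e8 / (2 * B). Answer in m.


dR = 3e8 / (2 * 145000000.0) = 1.03 m

1.03 m


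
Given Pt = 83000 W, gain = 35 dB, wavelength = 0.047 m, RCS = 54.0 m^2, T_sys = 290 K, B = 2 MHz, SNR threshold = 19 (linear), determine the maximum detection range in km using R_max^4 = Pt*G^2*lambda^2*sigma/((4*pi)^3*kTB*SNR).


G_lin = 10^(35/10) = 3162.27766
R^4 = 83000 * 3162.27766^2 * 0.047^2 * 54.0 / ((4*pi)^3 * 1.38e-23 * 290 * 2000000.0 * 19)
R^4 = 3.28078e20 m^4
R_max = (3.28078e20)^(1/4) = 134584.3 m = 134.6 km

134.6 km


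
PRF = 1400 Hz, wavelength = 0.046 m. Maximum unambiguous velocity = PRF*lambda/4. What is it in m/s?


V_ua = 1400 * 0.046 / 4 = 16.1 m/s

16.1 m/s


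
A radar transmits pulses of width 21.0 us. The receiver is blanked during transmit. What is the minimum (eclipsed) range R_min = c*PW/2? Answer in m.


R_min = 3e8 * 21.0e-6 / 2 = 3150.0 m

3150.0 m


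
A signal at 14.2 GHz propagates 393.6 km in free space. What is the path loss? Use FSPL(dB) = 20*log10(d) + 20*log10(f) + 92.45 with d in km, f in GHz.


20*log10(393.6) = 51.9
20*log10(14.2) = 23.05
FSPL = 167.4 dB

167.4 dB


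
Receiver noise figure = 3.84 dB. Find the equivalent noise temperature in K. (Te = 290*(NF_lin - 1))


NF_lin = 10^(3.84/10) = 2.421029
Te = 290 * (2.421029 - 1) = 412.1 K

412.1 K


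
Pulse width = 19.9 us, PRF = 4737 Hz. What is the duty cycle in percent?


DC = 19.9e-6 * 4737 * 100 = 9.43%

9.43%


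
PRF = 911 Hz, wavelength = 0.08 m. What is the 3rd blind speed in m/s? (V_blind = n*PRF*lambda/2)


V_blind = 3 * 911 * 0.08 / 2 = 109.3 m/s

109.3 m/s


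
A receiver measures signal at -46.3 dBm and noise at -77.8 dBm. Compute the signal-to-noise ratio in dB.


SNR = -46.3 - (-77.8) = 31.5 dB

31.5 dB


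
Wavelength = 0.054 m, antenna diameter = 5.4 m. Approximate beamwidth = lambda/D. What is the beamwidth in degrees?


BW_rad = 0.054 / 5.4 = 0.01
BW_deg = 0.57 degrees

0.57 degrees


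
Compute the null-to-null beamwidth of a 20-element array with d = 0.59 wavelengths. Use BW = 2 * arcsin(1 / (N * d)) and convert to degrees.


1/(N*d) = 1/(20*0.59) = 0.084746
BW = 2*arcsin(0.084746) = 9.7 degrees

9.7 degrees


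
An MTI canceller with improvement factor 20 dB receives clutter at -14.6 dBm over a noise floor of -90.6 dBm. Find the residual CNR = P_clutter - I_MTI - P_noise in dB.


CNR = -14.6 - 20 - (-90.6) = 56.0 dB

56.0 dB


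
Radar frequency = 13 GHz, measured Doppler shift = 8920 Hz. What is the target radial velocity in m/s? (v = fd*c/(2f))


v = 8920 * 3e8 / (2 * 13000000000.0) = 102.9 m/s

102.9 m/s


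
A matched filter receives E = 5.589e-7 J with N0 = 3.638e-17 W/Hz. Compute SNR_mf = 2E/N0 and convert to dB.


SNR_lin = 2 * 5.589e-7 / 3.638e-17 = 3.073e10
SNR_dB = 10*log10(3.073e10) = 104.9 dB

104.9 dB


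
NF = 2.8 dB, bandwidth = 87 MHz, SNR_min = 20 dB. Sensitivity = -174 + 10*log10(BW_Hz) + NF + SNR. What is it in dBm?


10*log10(87000000.0) = 79.4
S = -174 + 79.4 + 2.8 + 20 = -71.8 dBm

-71.8 dBm


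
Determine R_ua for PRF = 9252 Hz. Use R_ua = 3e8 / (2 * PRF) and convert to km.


R_ua = 3e8 / (2 * 9252) = 16212.7 m = 16.2 km

16.2 km


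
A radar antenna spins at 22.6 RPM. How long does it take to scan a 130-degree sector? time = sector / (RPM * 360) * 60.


t = 130 / (22.6 * 360) * 60 = 0.96 s

0.96 s


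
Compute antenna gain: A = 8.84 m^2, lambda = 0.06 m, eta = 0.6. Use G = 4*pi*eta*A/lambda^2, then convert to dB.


G_linear = 4*pi*0.6*8.84/0.06^2 = 18514.45
G_dB = 10*log10(18514.45) = 42.7 dB

42.7 dB


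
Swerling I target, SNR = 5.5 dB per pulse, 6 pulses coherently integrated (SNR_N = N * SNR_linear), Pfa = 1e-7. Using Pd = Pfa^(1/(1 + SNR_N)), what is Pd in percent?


SNR_lin = 10^(5.5/10) = 3.54813
SNR_N = 6 * 3.54813 = 21.28878
1/(1 + SNR_N) = 1/22.28878 = 0.0448656
Pd = (1e-7)^0.0448656 = 0.48522
Pd = 48.5%

48.5%


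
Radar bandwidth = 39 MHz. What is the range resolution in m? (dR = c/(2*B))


dR = 3e8 / (2 * 39000000.0) = 3.85 m

3.85 m


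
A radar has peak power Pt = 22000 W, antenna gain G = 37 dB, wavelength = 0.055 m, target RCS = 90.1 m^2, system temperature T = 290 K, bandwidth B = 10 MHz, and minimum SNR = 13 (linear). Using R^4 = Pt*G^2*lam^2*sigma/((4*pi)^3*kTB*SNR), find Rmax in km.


G_lin = 10^(37/10) = 5011.872336
R^4 = 22000 * 5011.872336^2 * 0.055^2 * 90.1 / ((4*pi)^3 * 1.38e-23 * 290 * 10000000.0 * 13)
R^4 = 1.45889e20 m^4
R_max = (1.45889e20)^(1/4) = 109902.0 m = 109.9 km

109.9 km


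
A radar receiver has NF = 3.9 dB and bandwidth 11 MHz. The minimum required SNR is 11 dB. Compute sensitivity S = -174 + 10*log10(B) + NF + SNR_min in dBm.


10*log10(11000000.0) = 70.41
S = -174 + 70.41 + 3.9 + 11 = -88.7 dBm

-88.7 dBm


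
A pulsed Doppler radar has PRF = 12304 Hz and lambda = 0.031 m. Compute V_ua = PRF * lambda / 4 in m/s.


V_ua = 12304 * 0.031 / 4 = 95.4 m/s

95.4 m/s


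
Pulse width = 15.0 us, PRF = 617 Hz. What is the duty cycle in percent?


DC = 15.0e-6 * 617 * 100 = 0.93%

0.93%


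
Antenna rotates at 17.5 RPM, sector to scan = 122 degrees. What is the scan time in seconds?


t = 122 / (17.5 * 360) * 60 = 1.16 s

1.16 s


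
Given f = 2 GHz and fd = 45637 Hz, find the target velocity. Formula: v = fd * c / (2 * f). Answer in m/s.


v = 45637 * 3e8 / (2 * 2000000000.0) = 3422.8 m/s

3422.8 m/s


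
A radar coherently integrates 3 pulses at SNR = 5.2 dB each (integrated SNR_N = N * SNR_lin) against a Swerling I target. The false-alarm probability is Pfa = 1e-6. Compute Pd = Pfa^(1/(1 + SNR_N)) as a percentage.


SNR_lin = 10^(5.2/10) = 3.31131
SNR_N = 3 * 3.31131 = 9.93393
1/(1 + SNR_N) = 1/10.93393 = 0.0914584
Pd = (1e-6)^0.0914584 = 0.28265
Pd = 28.3%

28.3%


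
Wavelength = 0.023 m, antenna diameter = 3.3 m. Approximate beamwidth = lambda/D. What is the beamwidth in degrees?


BW_rad = 0.023 / 3.3 = 0.00697
BW_deg = 0.4 degrees

0.4 degrees


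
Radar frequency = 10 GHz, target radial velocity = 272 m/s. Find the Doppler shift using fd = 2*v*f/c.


fd = 2 * 272 * 10000000000.0 / 3e8 = 18133.3 Hz

18133.3 Hz


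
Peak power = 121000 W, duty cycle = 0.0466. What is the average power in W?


P_avg = 121000 * 0.0466 = 5638.6 W

5638.6 W


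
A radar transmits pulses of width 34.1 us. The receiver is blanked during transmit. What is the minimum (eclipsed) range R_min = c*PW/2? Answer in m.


R_min = 3e8 * 34.1e-6 / 2 = 5115.0 m

5115.0 m


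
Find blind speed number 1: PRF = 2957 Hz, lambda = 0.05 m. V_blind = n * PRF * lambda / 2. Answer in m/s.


V_blind = 1 * 2957 * 0.05 / 2 = 73.9 m/s

73.9 m/s


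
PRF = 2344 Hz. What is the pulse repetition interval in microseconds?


PRI = 1/2344 = 0.0004266212 s = 426.6 us

426.6 us


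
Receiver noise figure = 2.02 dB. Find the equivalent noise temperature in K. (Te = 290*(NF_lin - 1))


NF_lin = 10^(2.02/10) = 1.592209
Te = 290 * (1.592209 - 1) = 171.7 K

171.7 K


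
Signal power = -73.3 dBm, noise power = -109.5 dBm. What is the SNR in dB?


SNR = -73.3 - (-109.5) = 36.2 dB

36.2 dB


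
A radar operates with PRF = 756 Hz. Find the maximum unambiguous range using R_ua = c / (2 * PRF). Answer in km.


R_ua = 3e8 / (2 * 756) = 198412.7 m = 198.4 km

198.4 km


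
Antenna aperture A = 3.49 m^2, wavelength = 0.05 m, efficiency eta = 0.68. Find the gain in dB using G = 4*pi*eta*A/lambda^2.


G_linear = 4*pi*0.68*3.49/0.05^2 = 11929.0
G_dB = 10*log10(11929.0) = 40.8 dB

40.8 dB


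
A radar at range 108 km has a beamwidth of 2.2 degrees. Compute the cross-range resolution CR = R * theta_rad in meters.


BW_rad = 0.038397244
CR = 108000 * 0.038397244 = 4146.9 m

4146.9 m


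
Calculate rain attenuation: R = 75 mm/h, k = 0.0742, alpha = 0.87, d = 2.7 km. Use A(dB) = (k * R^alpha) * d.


gamma = 0.0742 * 75^0.87 = 3.174733 dB/km
A = 3.174733 * 2.7 = 8.57 dB

8.57 dB


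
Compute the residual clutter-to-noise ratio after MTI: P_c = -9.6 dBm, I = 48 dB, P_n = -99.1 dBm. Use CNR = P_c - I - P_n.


CNR = -9.6 - 48 - (-99.1) = 41.5 dB

41.5 dB


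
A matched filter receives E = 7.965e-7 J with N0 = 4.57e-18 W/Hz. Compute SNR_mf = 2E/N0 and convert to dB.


SNR_lin = 2 * 7.965e-7 / 4.57e-18 = 3.486e11
SNR_dB = 10*log10(3.486e11) = 115.4 dB

115.4 dB


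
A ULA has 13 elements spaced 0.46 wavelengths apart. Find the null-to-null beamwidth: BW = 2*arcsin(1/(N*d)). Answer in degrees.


1/(N*d) = 1/(13*0.46) = 0.167224
BW = 2*arcsin(0.167224) = 19.3 degrees

19.3 degrees


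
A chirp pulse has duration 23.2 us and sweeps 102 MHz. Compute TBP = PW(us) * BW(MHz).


TBP = 23.2 * 102 = 2366.4

2366.4


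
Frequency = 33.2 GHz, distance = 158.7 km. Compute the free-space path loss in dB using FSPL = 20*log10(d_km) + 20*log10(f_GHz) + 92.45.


20*log10(158.7) = 44.01
20*log10(33.2) = 30.42
FSPL = 166.9 dB

166.9 dB


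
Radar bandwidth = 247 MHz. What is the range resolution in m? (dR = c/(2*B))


dR = 3e8 / (2 * 247000000.0) = 0.61 m

0.61 m


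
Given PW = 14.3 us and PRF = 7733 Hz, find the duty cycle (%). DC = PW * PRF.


DC = 14.3e-6 * 7733 * 100 = 11.06%

11.06%


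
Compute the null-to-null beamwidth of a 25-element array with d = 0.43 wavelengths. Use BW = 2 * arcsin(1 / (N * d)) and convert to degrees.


1/(N*d) = 1/(25*0.43) = 0.093023
BW = 2*arcsin(0.093023) = 10.7 degrees

10.7 degrees


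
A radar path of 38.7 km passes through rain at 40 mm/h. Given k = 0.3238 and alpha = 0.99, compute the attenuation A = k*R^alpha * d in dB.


gamma = 0.3238 * 40^0.99 = 12.482921 dB/km
A = 12.482921 * 38.7 = 483.09 dB

483.09 dB


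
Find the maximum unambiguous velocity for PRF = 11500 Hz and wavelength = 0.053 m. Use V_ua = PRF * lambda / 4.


V_ua = 11500 * 0.053 / 4 = 152.4 m/s

152.4 m/s


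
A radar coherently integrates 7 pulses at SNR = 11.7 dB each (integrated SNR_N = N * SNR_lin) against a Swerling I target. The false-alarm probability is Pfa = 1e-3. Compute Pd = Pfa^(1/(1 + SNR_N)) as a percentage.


SNR_lin = 10^(11.7/10) = 14.79108
SNR_N = 7 * 14.79108 = 103.53756
1/(1 + SNR_N) = 1/104.53756 = 0.0095659
Pd = (1e-3)^0.0095659 = 0.93606
Pd = 93.6%

93.6%


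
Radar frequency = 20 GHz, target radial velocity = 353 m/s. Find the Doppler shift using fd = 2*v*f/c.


fd = 2 * 353 * 20000000000.0 / 3e8 = 47066.7 Hz

47066.7 Hz


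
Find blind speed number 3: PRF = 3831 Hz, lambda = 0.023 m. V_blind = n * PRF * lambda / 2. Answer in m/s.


V_blind = 3 * 3831 * 0.023 / 2 = 132.2 m/s

132.2 m/s


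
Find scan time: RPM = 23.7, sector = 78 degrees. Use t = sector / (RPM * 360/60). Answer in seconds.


t = 78 / (23.7 * 360) * 60 = 0.55 s

0.55 s
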